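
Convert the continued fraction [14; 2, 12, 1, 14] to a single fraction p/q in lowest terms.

5836/403

Using pₖ = aₖpₖ₋₁ + pₖ₋₂ and qₖ = aₖqₖ₋₁ + qₖ₋₂:
  k=0: a=14, p=14, q=1
  k=1: a=2, p=29, q=2
  k=2: a=12, p=362, q=25
  k=3: a=1, p=391, q=27
  k=4: a=14, p=5836, q=403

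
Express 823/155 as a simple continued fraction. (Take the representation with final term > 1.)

[5; 3, 4, 2, 1, 3]

823 = 5*155 + 48
155 = 3*48 + 11
48 = 4*11 + 4
11 = 2*4 + 3
4 = 1*3 + 1
3 = 3*1 + 0  (stop)
So 823/155 = [5; 3, 4, 2, 1, 3].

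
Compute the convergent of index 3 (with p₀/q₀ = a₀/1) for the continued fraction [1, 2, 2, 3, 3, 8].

24/17

Using pₖ = aₖpₖ₋₁ + pₖ₋₂, qₖ = aₖqₖ₋₁ + qₖ₋₂ (with p₋₁=1, p₋₂=0, q₋₁=0, q₋₂=1):
  k=0: a=1, p=1, q=1
  k=1: a=2, p=3, q=2
  k=2: a=2, p=7, q=5
  k=3: a=3, p=24, q=17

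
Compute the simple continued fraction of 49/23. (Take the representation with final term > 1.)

49 = 2×23 + 3
23 = 7×3 + 2
3 = 1×2 + 1
2 = 2×1 + 0  (stop)
So 49/23 = [2; 7, 1, 2].

[2; 7, 1, 2]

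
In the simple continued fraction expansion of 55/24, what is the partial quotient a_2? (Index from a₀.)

55 = 2·24 + 7   →  a_0 = 2
24 = 3·7 + 3   →  a_1 = 3
7 = 2·3 + 1   →  a_2 = 2

2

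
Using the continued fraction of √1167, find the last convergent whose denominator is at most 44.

1059/31

√1167 = [34; 6, 5, 11, 5, 6, 68, …] (period length 6).
Convergents:
  p_0/q_0 = 34/1
  p_1/q_1 = 205/6
  p_2/q_2 = 1059/31
  p_3/q_3 = 11854/347
q_2 = 31 ≤ 44 < 347 = q_3, so the answer is 1059/31.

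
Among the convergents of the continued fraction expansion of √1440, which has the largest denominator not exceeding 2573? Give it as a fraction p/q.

54758/1443

√1440 = [37; 1, 17, 1, 74, …] (period length 4).
Convergents:
  p_0/q_0 = 37/1
  p_1/q_1 = 38/1
  p_2/q_2 = 683/18
  p_3/q_3 = 721/19
  p_4/q_4 = 54037/1424
  p_5/q_5 = 54758/1443
  p_6/q_6 = 984923/25955
q_5 = 1443 ≤ 2573 < 25955 = q_6, so the answer is 54758/1443.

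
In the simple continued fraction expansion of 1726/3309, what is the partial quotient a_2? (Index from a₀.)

1726 = 0·3309 + 1726   →  a_0 = 0
3309 = 1·1726 + 1583   →  a_1 = 1
1726 = 1·1583 + 143   →  a_2 = 1

1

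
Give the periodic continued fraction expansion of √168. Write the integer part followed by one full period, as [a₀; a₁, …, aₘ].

a₀ = ⌊√168⌋ = 12.
With m₀=0, d₀=1 and mₖ₊₁ = dₖaₖ − mₖ, dₖ₊₁ = (n − mₖ₊₁²)/dₖ, aₖ₊₁ = ⌊(a₀+mₖ₊₁)/dₖ₊₁⌋:
  k=1: m=12, d=24, a=1
  k=2: m=12, d=1, a=24
d=1 and a=2a₀=24 at k=2, so the next step gives (m, d) = (12, 24) again — its k=1 value — and the period has length 2.

[12; 1, 24]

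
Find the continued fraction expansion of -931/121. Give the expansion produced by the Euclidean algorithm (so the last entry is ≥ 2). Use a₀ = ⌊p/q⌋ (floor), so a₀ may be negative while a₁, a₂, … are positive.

[-8; 3, 3, 1, 2, 3]

-931 = -8×121 + 37
121 = 3×37 + 10
37 = 3×10 + 7
10 = 1×7 + 3
7 = 2×3 + 1
3 = 3×1 + 0  (stop)
So -931/121 = [-8; 3, 3, 1, 2, 3].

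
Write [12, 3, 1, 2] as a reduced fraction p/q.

Fold from the inside: start with 2/1.
  1 + 1/2 = 3/2
  3 + 2/3 = 11/3
  12 + 3/11 = 135/11

135/11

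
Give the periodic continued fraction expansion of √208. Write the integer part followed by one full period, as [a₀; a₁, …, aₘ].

a₀ = ⌊√208⌋ = 14.

[14; 2, 2, 1, 2, 2, 28]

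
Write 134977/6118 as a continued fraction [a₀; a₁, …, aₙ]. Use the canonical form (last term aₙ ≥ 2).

[22; 16, 17, 3, 7]

134977 = 22·6118 + 381
6118 = 16·381 + 22
381 = 17·22 + 7
22 = 3·7 + 1
7 = 7·1 + 0  (stop)
So 134977/6118 = [22; 16, 17, 3, 7].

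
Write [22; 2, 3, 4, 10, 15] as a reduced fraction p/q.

103978/4635

Using pₖ = aₖpₖ₋₁ + pₖ₋₂ and qₖ = aₖqₖ₋₁ + qₖ₋₂:
  k=0: a=22, p=22, q=1
  k=1: a=2, p=45, q=2
  k=2: a=3, p=157, q=7
  k=3: a=4, p=673, q=30
  k=4: a=10, p=6887, q=307
  k=5: a=15, p=103978, q=4635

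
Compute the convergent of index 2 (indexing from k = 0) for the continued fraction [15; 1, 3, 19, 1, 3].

Using pₖ = aₖpₖ₋₁ + pₖ₋₂, qₖ = aₖqₖ₋₁ + qₖ₋₂ (with p₋₁=1, p₋₂=0, q₋₁=0, q₋₂=1):
  k=0: a=15, p=15, q=1
  k=1: a=1, p=16, q=1
  k=2: a=3, p=63, q=4

63/4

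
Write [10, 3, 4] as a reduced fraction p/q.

Fold from the inside: start with 4/1.
  3 + 1/4 = 13/4
  10 + 4/13 = 134/13

134/13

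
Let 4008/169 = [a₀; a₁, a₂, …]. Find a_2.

4008 = 23·169 + 121   →  a_0 = 23
169 = 1·121 + 48   →  a_1 = 1
121 = 2·48 + 25   →  a_2 = 2

2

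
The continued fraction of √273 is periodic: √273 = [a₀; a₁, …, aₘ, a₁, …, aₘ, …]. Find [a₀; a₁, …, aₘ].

[16; 1, 1, 10, 1, 1, 32]

a₀ = ⌊√273⌋ = 16.
With m₀=0, d₀=1 and mₖ₊₁ = dₖaₖ − mₖ, dₖ₊₁ = (n − mₖ₊₁²)/dₖ, aₖ₊₁ = ⌊(a₀+mₖ₊₁)/dₖ₊₁⌋:
  k=1: m=16, d=17, a=1
  k=2: m=1, d=16, a=1
  k=3: m=15, d=3, a=10
  k=4: m=15, d=16, a=1
  k=5: m=1, d=17, a=1
  k=6: m=16, d=1, a=32
d=1 and a=2a₀=32 at k=6, so the next step gives (m, d) = (16, 17) again — its k=1 value — and the period has length 6.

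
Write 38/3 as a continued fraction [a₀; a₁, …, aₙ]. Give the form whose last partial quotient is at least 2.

[12; 1, 2]

38 = 12×3 + 2
3 = 1×2 + 1
2 = 2×1 + 0  (stop)
So 38/3 = [12; 1, 2].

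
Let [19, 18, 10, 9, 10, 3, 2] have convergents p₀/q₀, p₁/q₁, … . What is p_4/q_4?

Using pₖ = aₖpₖ₋₁ + pₖ₋₂, qₖ = aₖqₖ₋₁ + qₖ₋₂ (with p₋₁=1, p₋₂=0, q₋₁=0, q₋₂=1):
  k=0: a=19, p=19, q=1
  k=1: a=18, p=343, q=18
  k=2: a=10, p=3449, q=181
  k=3: a=9, p=31384, q=1647
  k=4: a=10, p=317289, q=16651

317289/16651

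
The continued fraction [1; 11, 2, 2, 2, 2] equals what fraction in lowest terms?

Using pₖ = aₖpₖ₋₁ + pₖ₋₂ and qₖ = aₖqₖ₋₁ + qₖ₋₂:
  k=0: a=1, p=1, q=1
  k=1: a=11, p=12, q=11
  k=2: a=2, p=25, q=23
  k=3: a=2, p=62, q=57
  k=4: a=2, p=149, q=137
  k=5: a=2, p=360, q=331

360/331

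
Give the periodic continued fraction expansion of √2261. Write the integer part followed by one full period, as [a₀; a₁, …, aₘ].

[47; 1, 1, 4, 1, 1, 94]

a₀ = ⌊√2261⌋ = 47.
With m₀=0, d₀=1 and mₖ₊₁ = dₖaₖ − mₖ, dₖ₊₁ = (n − mₖ₊₁²)/dₖ, aₖ₊₁ = ⌊(a₀+mₖ₊₁)/dₖ₊₁⌋:
  k=1: m=47, d=52, a=1
  k=2: m=5, d=43, a=1
  k=3: m=38, d=19, a=4
  k=4: m=38, d=43, a=1
  k=5: m=5, d=52, a=1
  k=6: m=47, d=1, a=94
d=1 and a=2a₀=94 at k=6, so the next step gives (m, d) = (47, 52) again — its k=1 value — and the period has length 6.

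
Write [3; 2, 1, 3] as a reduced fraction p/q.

37/11

Fold from the inside: start with 3/1.
  1 + 1/3 = 4/3
  2 + 3/4 = 11/4
  3 + 4/11 = 37/11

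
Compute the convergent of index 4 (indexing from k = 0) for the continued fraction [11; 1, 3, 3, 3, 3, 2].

Using pₖ = aₖpₖ₋₁ + pₖ₋₂, qₖ = aₖqₖ₋₁ + qₖ₋₂ (with p₋₁=1, p₋₂=0, q₋₁=0, q₋₂=1):
  k=0: a=11, p=11, q=1
  k=1: a=1, p=12, q=1
  k=2: a=3, p=47, q=4
  k=3: a=3, p=153, q=13
  k=4: a=3, p=506, q=43

506/43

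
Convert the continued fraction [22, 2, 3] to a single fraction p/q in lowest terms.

157/7

Using pₖ = aₖpₖ₋₁ + pₖ₋₂ and qₖ = aₖqₖ₋₁ + qₖ₋₂:
  k=0: a=22, p=22, q=1
  k=1: a=2, p=45, q=2
  k=2: a=3, p=157, q=7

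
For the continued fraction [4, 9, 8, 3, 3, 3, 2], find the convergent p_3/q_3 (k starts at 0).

937/228

Using pₖ = aₖpₖ₋₁ + pₖ₋₂, qₖ = aₖqₖ₋₁ + qₖ₋₂ (with p₋₁=1, p₋₂=0, q₋₁=0, q₋₂=1):
  k=0: a=4, p=4, q=1
  k=1: a=9, p=37, q=9
  k=2: a=8, p=300, q=73
  k=3: a=3, p=937, q=228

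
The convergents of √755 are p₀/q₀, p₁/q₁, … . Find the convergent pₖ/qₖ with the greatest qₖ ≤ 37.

√755 = [27; 2, 10, 2, 54, …] (period length 4).
Convergents:
  p_0/q_0 = 27/1
  p_1/q_1 = 55/2
  p_2/q_2 = 577/21
  p_3/q_3 = 1209/44
q_2 = 21 ≤ 37 < 44 = q_3, so the answer is 577/21.

577/21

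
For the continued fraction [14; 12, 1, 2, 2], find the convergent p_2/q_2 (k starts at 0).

183/13

Using pₖ = aₖpₖ₋₁ + pₖ₋₂, qₖ = aₖqₖ₋₁ + qₖ₋₂ (with p₋₁=1, p₋₂=0, q₋₁=0, q₋₂=1):
  k=0: a=14, p=14, q=1
  k=1: a=12, p=169, q=12
  k=2: a=1, p=183, q=13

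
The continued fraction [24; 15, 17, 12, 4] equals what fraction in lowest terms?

Using pₖ = aₖpₖ₋₁ + pₖ₋₂ and qₖ = aₖqₖ₋₁ + qₖ₋₂:
  k=0: a=24, p=24, q=1
  k=1: a=15, p=361, q=15
  k=2: a=17, p=6161, q=256
  k=3: a=12, p=74293, q=3087
  k=4: a=4, p=303333, q=12604

303333/12604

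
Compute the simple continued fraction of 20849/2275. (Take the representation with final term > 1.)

20849 = 9·2275 + 374
2275 = 6·374 + 31
374 = 12·31 + 2
31 = 15·2 + 1
2 = 2·1 + 0  (stop)
So 20849/2275 = [9; 6, 12, 15, 2].

[9; 6, 12, 15, 2]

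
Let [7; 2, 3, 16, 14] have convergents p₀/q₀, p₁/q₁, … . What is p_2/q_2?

Using pₖ = aₖpₖ₋₁ + pₖ₋₂, qₖ = aₖqₖ₋₁ + qₖ₋₂ (with p₋₁=1, p₋₂=0, q₋₁=0, q₋₂=1):
  k=0: a=7, p=7, q=1
  k=1: a=2, p=15, q=2
  k=2: a=3, p=52, q=7

52/7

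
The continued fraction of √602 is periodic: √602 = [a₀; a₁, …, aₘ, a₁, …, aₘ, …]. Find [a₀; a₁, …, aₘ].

[24; 1, 1, 6, 1, 1, 48]

a₀ = ⌊√602⌋ = 24.
With m₀=0, d₀=1 and mₖ₊₁ = dₖaₖ − mₖ, dₖ₊₁ = (n − mₖ₊₁²)/dₖ, aₖ₊₁ = ⌊(a₀+mₖ₊₁)/dₖ₊₁⌋:
  k=1: m=24, d=26, a=1
  k=2: m=2, d=23, a=1
  k=3: m=21, d=7, a=6
  k=4: m=21, d=23, a=1
  k=5: m=2, d=26, a=1
  k=6: m=24, d=1, a=48
d=1 and a=2a₀=48 at k=6, so the next step gives (m, d) = (24, 26) again — its k=1 value — and the period has length 6.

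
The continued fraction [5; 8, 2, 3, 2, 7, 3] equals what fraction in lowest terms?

Fold from the inside: start with 3/1.
  7 + 1/3 = 22/3
  2 + 3/22 = 47/22
  3 + 22/47 = 163/47
  2 + 47/163 = 373/163
  8 + 163/373 = 3147/373
  5 + 373/3147 = 16108/3147

16108/3147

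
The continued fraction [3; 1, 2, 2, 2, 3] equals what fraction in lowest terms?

215/58

Fold from the inside: start with 3/1.
  2 + 1/3 = 7/3
  2 + 3/7 = 17/7
  2 + 7/17 = 41/17
  1 + 17/41 = 58/41
  3 + 41/58 = 215/58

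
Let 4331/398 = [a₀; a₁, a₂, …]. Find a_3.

4331 = 10·398 + 351   →  a_0 = 10
398 = 1·351 + 47   →  a_1 = 1
351 = 7·47 + 22   →  a_2 = 7
47 = 2·22 + 3   →  a_3 = 2

2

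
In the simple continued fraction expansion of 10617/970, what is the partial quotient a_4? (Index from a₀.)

10617 = 10·970 + 917   →  a_0 = 10
970 = 1·917 + 53   →  a_1 = 1
917 = 17·53 + 16   →  a_2 = 17
53 = 3·16 + 5   →  a_3 = 3
16 = 3·5 + 1   →  a_4 = 3

3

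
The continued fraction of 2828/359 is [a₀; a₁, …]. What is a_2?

7

2828 = 7·359 + 315   →  a_0 = 7
359 = 1·315 + 44   →  a_1 = 1
315 = 7·44 + 7   →  a_2 = 7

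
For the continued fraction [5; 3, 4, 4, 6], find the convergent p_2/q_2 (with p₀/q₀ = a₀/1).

Using pₖ = aₖpₖ₋₁ + pₖ₋₂, qₖ = aₖqₖ₋₁ + qₖ₋₂ (with p₋₁=1, p₋₂=0, q₋₁=0, q₋₂=1):
  k=0: a=5, p=5, q=1
  k=1: a=3, p=16, q=3
  k=2: a=4, p=69, q=13

69/13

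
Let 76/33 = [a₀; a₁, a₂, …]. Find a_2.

76 = 2·33 + 10   →  a_0 = 2
33 = 3·10 + 3   →  a_1 = 3
10 = 3·3 + 1   →  a_2 = 3

3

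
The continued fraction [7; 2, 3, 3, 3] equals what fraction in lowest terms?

565/76

Fold from the inside: start with 3/1.
  3 + 1/3 = 10/3
  3 + 3/10 = 33/10
  2 + 10/33 = 76/33
  7 + 33/76 = 565/76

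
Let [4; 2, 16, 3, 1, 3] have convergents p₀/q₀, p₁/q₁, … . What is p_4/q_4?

Using pₖ = aₖpₖ₋₁ + pₖ₋₂, qₖ = aₖqₖ₋₁ + qₖ₋₂ (with p₋₁=1, p₋₂=0, q₋₁=0, q₋₂=1):
  k=0: a=4, p=4, q=1
  k=1: a=2, p=9, q=2
  k=2: a=16, p=148, q=33
  k=3: a=3, p=453, q=101
  k=4: a=1, p=601, q=134

601/134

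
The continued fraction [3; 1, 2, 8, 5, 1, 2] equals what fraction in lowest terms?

1597/434

Fold from the inside: start with 2/1.
  1 + 1/2 = 3/2
  5 + 2/3 = 17/3
  8 + 3/17 = 139/17
  2 + 17/139 = 295/139
  1 + 139/295 = 434/295
  3 + 295/434 = 1597/434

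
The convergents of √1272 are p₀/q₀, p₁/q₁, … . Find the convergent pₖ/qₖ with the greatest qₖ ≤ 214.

√1272 = [35; 1, 1, 1, 70, …] (period length 4).
Convergents:
  p_0/q_0 = 35/1
  p_1/q_1 = 36/1
  p_2/q_2 = 71/2
  p_3/q_3 = 107/3
  p_4/q_4 = 7561/212
  p_5/q_5 = 7668/215
q_4 = 212 ≤ 214 < 215 = q_5, so the answer is 7561/212.

7561/212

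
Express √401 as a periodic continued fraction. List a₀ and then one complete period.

a₀ = ⌊√401⌋ = 20.
With m₀=0, d₀=1 and mₖ₊₁ = dₖaₖ − mₖ, dₖ₊₁ = (n − mₖ₊₁²)/dₖ, aₖ₊₁ = ⌊(a₀+mₖ₊₁)/dₖ₊₁⌋:
  k=1: m=20, d=1, a=40
d=1 and a=2a₀=40 at k=1, so the next step gives (m, d) = (20, 1) again — its k=1 value — and the period has length 1.

[20; 40]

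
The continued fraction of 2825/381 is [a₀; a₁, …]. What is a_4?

3

2825 = 7·381 + 158   →  a_0 = 7
381 = 2·158 + 65   →  a_1 = 2
158 = 2·65 + 28   →  a_2 = 2
65 = 2·28 + 9   →  a_3 = 2
28 = 3·9 + 1   →  a_4 = 3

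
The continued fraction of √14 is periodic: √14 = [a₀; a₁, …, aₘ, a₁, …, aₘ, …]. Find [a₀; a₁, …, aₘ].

a₀ = ⌊√14⌋ = 3.
With m₀=0, d₀=1 and mₖ₊₁ = dₖaₖ − mₖ, dₖ₊₁ = (n − mₖ₊₁²)/dₖ, aₖ₊₁ = ⌊(a₀+mₖ₊₁)/dₖ₊₁⌋:
  k=1: m=3, d=5, a=1
  k=2: m=2, d=2, a=2
  k=3: m=2, d=5, a=1
  k=4: m=3, d=1, a=6
d=1 and a=2a₀=6 at k=4, so the next step gives (m, d) = (3, 5) again — its k=1 value — and the period has length 4.

[3; 1, 2, 1, 6]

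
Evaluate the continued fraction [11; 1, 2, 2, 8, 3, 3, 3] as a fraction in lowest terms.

Fold from the inside: start with 3/1.
  3 + 1/3 = 10/3
  3 + 3/10 = 33/10
  8 + 10/33 = 274/33
  2 + 33/274 = 581/274
  2 + 274/581 = 1436/581
  1 + 581/1436 = 2017/1436
  11 + 1436/2017 = 23623/2017

23623/2017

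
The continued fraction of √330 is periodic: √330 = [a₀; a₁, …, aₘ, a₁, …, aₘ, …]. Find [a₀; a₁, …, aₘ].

a₀ = ⌊√330⌋ = 18.
With m₀=0, d₀=1 and mₖ₊₁ = dₖaₖ − mₖ, dₖ₊₁ = (n − mₖ₊₁²)/dₖ, aₖ₊₁ = ⌊(a₀+mₖ₊₁)/dₖ₊₁⌋:
  k=1: m=18, d=6, a=6
  k=2: m=18, d=1, a=36
d=1 and a=2a₀=36 at k=2, so the next step gives (m, d) = (18, 6) again — its k=1 value — and the period has length 2.

[18; 6, 36]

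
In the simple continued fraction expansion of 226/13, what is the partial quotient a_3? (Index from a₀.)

226 = 17·13 + 5   →  a_0 = 17
13 = 2·5 + 3   →  a_1 = 2
5 = 1·3 + 2   →  a_2 = 1
3 = 1·2 + 1   →  a_3 = 1

1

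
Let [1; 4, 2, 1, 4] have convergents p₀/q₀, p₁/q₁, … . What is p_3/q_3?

16/13

Using pₖ = aₖpₖ₋₁ + pₖ₋₂, qₖ = aₖqₖ₋₁ + qₖ₋₂ (with p₋₁=1, p₋₂=0, q₋₁=0, q₋₂=1):
  k=0: a=1, p=1, q=1
  k=1: a=4, p=5, q=4
  k=2: a=2, p=11, q=9
  k=3: a=1, p=16, q=13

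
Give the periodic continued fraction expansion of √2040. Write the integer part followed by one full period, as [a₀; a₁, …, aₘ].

a₀ = ⌊√2040⌋ = 45.
With m₀=0, d₀=1 and mₖ₊₁ = dₖaₖ − mₖ, dₖ₊₁ = (n − mₖ₊₁²)/dₖ, aₖ₊₁ = ⌊(a₀+mₖ₊₁)/dₖ₊₁⌋:
  k=1: m=45, d=15, a=6
  k=2: m=45, d=1, a=90
d=1 and a=2a₀=90 at k=2, so the next step gives (m, d) = (45, 15) again — its k=1 value — and the period has length 2.

[45; 6, 90]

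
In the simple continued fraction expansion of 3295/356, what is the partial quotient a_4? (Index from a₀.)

3295 = 9·356 + 91   →  a_0 = 9
356 = 3·91 + 83   →  a_1 = 3
91 = 1·83 + 8   →  a_2 = 1
83 = 10·8 + 3   →  a_3 = 10
8 = 2·3 + 2   →  a_4 = 2

2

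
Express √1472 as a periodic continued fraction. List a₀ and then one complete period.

a₀ = ⌊√1472⌋ = 38.
With m₀=0, d₀=1 and mₖ₊₁ = dₖaₖ − mₖ, dₖ₊₁ = (n − mₖ₊₁²)/dₖ, aₖ₊₁ = ⌊(a₀+mₖ₊₁)/dₖ₊₁⌋:
  k=1: m=38, d=28, a=2
  k=2: m=18, d=41, a=1
  k=3: m=23, d=23, a=2
  k=4: m=23, d=41, a=1
  k=5: m=18, d=28, a=2
  k=6: m=38, d=1, a=76
d=1 and a=2a₀=76 at k=6, so the next step gives (m, d) = (38, 28) again — its k=1 value — and the period has length 6.

[38; 2, 1, 2, 1, 2, 76]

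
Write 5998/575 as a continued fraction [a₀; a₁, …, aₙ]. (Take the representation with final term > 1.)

5998 = 10·575 + 248
575 = 2·248 + 79
248 = 3·79 + 11
79 = 7·11 + 2
11 = 5·2 + 1
2 = 2·1 + 0  (stop)
So 5998/575 = [10; 2, 3, 7, 5, 2].

[10; 2, 3, 7, 5, 2]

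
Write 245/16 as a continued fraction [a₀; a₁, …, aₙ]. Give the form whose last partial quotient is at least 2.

[15; 3, 5]

245 = 15*16 + 5
16 = 3*5 + 1
5 = 5*1 + 0  (stop)
So 245/16 = [15; 3, 5].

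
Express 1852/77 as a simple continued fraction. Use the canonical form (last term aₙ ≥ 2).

[24; 19, 4]

1852 = 24×77 + 4
77 = 19×4 + 1
4 = 4×1 + 0  (stop)
So 1852/77 = [24; 19, 4].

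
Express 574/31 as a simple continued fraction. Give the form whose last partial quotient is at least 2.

[18; 1, 1, 15]

574 = 18·31 + 16
31 = 1·16 + 15
16 = 1·15 + 1
15 = 15·1 + 0  (stop)
So 574/31 = [18; 1, 1, 15].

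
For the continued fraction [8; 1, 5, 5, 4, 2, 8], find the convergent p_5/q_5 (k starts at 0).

2572/291

Using pₖ = aₖpₖ₋₁ + pₖ₋₂, qₖ = aₖqₖ₋₁ + qₖ₋₂ (with p₋₁=1, p₋₂=0, q₋₁=0, q₋₂=1):
  k=0: a=8, p=8, q=1
  k=1: a=1, p=9, q=1
  k=2: a=5, p=53, q=6
  k=3: a=5, p=274, q=31
  k=4: a=4, p=1149, q=130
  k=5: a=2, p=2572, q=291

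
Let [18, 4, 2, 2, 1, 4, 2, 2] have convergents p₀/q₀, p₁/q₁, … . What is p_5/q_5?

Using pₖ = aₖpₖ₋₁ + pₖ₋₂, qₖ = aₖqₖ₋₁ + qₖ₋₂ (with p₋₁=1, p₋₂=0, q₋₁=0, q₋₂=1):
  k=0: a=18, p=18, q=1
  k=1: a=4, p=73, q=4
  k=2: a=2, p=164, q=9
  k=3: a=2, p=401, q=22
  k=4: a=1, p=565, q=31
  k=5: a=4, p=2661, q=146

2661/146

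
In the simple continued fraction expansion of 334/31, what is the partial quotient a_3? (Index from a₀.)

334 = 10·31 + 24   →  a_0 = 10
31 = 1·24 + 7   →  a_1 = 1
24 = 3·7 + 3   →  a_2 = 3
7 = 2·3 + 1   →  a_3 = 2

2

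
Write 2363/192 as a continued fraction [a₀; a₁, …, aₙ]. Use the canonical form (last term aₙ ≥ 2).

[12; 3, 3, 1, 14]

2363 = 12×192 + 59
192 = 3×59 + 15
59 = 3×15 + 14
15 = 1×14 + 1
14 = 14×1 + 0  (stop)
So 2363/192 = [12; 3, 3, 1, 14].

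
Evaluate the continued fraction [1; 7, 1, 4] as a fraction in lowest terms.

44/39

Using pₖ = aₖpₖ₋₁ + pₖ₋₂ and qₖ = aₖqₖ₋₁ + qₖ₋₂:
  k=0: a=1, p=1, q=1
  k=1: a=7, p=8, q=7
  k=2: a=1, p=9, q=8
  k=3: a=4, p=44, q=39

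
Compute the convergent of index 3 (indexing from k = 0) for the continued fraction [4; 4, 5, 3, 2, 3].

284/67

Using pₖ = aₖpₖ₋₁ + pₖ₋₂, qₖ = aₖqₖ₋₁ + qₖ₋₂ (with p₋₁=1, p₋₂=0, q₋₁=0, q₋₂=1):
  k=0: a=4, p=4, q=1
  k=1: a=4, p=17, q=4
  k=2: a=5, p=89, q=21
  k=3: a=3, p=284, q=67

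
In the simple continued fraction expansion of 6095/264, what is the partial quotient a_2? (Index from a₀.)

2

6095 = 23·264 + 23   →  a_0 = 23
264 = 11·23 + 11   →  a_1 = 11
23 = 2·11 + 1   →  a_2 = 2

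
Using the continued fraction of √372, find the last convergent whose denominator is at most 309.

√372 = [19; 3, 2, 12, 2, 3, 38, …] (period length 6).
Convergents:
  p_0/q_0 = 19/1
  p_1/q_1 = 58/3
  p_2/q_2 = 135/7
  p_3/q_3 = 1678/87
  p_4/q_4 = 3491/181
  p_5/q_5 = 12151/630
q_4 = 181 ≤ 309 < 630 = q_5, so the answer is 3491/181.

3491/181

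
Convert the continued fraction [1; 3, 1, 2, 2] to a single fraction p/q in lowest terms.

33/26

Fold from the inside: start with 2/1.
  2 + 1/2 = 5/2
  1 + 2/5 = 7/5
  3 + 5/7 = 26/7
  1 + 7/26 = 33/26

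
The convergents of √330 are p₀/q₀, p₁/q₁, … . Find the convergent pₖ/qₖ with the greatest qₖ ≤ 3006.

23761/1308

√330 = [18; 6, 36, …] (period length 2).
Convergents:
  p_0/q_0 = 18/1
  p_1/q_1 = 109/6
  p_2/q_2 = 3942/217
  p_3/q_3 = 23761/1308
  p_4/q_4 = 859338/47305
q_3 = 1308 ≤ 3006 < 47305 = q_4, so the answer is 23761/1308.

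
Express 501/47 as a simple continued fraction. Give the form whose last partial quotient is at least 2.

[10; 1, 1, 1, 15]

501 = 10*47 + 31
47 = 1*31 + 16
31 = 1*16 + 15
16 = 1*15 + 1
15 = 15*1 + 0  (stop)
So 501/47 = [10; 1, 1, 1, 15].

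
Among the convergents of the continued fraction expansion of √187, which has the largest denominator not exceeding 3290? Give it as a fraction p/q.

√187 = [13; 1, 2, 13, 2, 1, 26, …] (period length 6).
Convergents:
  p_0/q_0 = 13/1
  p_1/q_1 = 14/1
  p_2/q_2 = 41/3
  p_3/q_3 = 547/40
  p_4/q_4 = 1135/83
  p_5/q_5 = 1682/123
  p_6/q_6 = 44867/3281
  p_7/q_7 = 46549/3404
q_6 = 3281 ≤ 3290 < 3404 = q_7, so the answer is 44867/3281.

44867/3281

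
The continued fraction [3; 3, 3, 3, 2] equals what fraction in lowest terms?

251/76

Using pₖ = aₖpₖ₋₁ + pₖ₋₂ and qₖ = aₖqₖ₋₁ + qₖ₋₂:
  k=0: a=3, p=3, q=1
  k=1: a=3, p=10, q=3
  k=2: a=3, p=33, q=10
  k=3: a=3, p=109, q=33
  k=4: a=2, p=251, q=76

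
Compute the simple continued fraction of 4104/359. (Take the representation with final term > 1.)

4104 = 11*359 + 155
359 = 2*155 + 49
155 = 3*49 + 8
49 = 6*8 + 1
8 = 8*1 + 0  (stop)
So 4104/359 = [11; 2, 3, 6, 8].

[11; 2, 3, 6, 8]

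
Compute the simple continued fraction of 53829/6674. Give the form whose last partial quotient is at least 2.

53829 = 8×6674 + 437
6674 = 15×437 + 119
437 = 3×119 + 80
119 = 1×80 + 39
80 = 2×39 + 2
39 = 19×2 + 1
2 = 2×1 + 0  (stop)
So 53829/6674 = [8; 15, 3, 1, 2, 19, 2].

[8; 15, 3, 1, 2, 19, 2]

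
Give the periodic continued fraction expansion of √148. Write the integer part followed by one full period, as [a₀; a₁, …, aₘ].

[12; 6, 24]

a₀ = ⌊√148⌋ = 12.
With m₀=0, d₀=1 and mₖ₊₁ = dₖaₖ − mₖ, dₖ₊₁ = (n − mₖ₊₁²)/dₖ, aₖ₊₁ = ⌊(a₀+mₖ₊₁)/dₖ₊₁⌋:
  k=1: m=12, d=4, a=6
  k=2: m=12, d=1, a=24
d=1 and a=2a₀=24 at k=2, so the next step gives (m, d) = (12, 4) again — its k=1 value — and the period has length 2.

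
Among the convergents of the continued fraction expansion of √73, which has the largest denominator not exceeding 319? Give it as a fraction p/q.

√73 = [8; 1, 1, 5, 5, 1, 1, 16, …] (period length 7).
Convergents:
  p_0/q_0 = 8/1
  p_1/q_1 = 9/1
  p_2/q_2 = 17/2
  p_3/q_3 = 94/11
  p_4/q_4 = 487/57
  p_5/q_5 = 581/68
  p_6/q_6 = 1068/125
  p_7/q_7 = 17669/2068
q_6 = 125 ≤ 319 < 2068 = q_7, so the answer is 1068/125.

1068/125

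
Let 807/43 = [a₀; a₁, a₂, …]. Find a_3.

807 = 18·43 + 33   →  a_0 = 18
43 = 1·33 + 10   →  a_1 = 1
33 = 3·10 + 3   →  a_2 = 3
10 = 3·3 + 1   →  a_3 = 3

3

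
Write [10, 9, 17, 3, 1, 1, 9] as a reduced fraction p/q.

106048/10489

Fold from the inside: start with 9/1.
  1 + 1/9 = 10/9
  1 + 9/10 = 19/10
  3 + 10/19 = 67/19
  17 + 19/67 = 1158/67
  9 + 67/1158 = 10489/1158
  10 + 1158/10489 = 106048/10489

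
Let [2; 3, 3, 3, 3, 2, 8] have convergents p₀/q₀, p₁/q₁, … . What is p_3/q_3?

Using pₖ = aₖpₖ₋₁ + pₖ₋₂, qₖ = aₖqₖ₋₁ + qₖ₋₂ (with p₋₁=1, p₋₂=0, q₋₁=0, q₋₂=1):
  k=0: a=2, p=2, q=1
  k=1: a=3, p=7, q=3
  k=2: a=3, p=23, q=10
  k=3: a=3, p=76, q=33

76/33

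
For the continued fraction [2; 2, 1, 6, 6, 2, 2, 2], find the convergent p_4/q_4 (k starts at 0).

289/123

Using pₖ = aₖpₖ₋₁ + pₖ₋₂, qₖ = aₖqₖ₋₁ + qₖ₋₂ (with p₋₁=1, p₋₂=0, q₋₁=0, q₋₂=1):
  k=0: a=2, p=2, q=1
  k=1: a=2, p=5, q=2
  k=2: a=1, p=7, q=3
  k=3: a=6, p=47, q=20
  k=4: a=6, p=289, q=123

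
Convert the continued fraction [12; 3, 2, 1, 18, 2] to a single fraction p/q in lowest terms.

4723/384

Using pₖ = aₖpₖ₋₁ + pₖ₋₂ and qₖ = aₖqₖ₋₁ + qₖ₋₂:
  k=0: a=12, p=12, q=1
  k=1: a=3, p=37, q=3
  k=2: a=2, p=86, q=7
  k=3: a=1, p=123, q=10
  k=4: a=18, p=2300, q=187
  k=5: a=2, p=4723, q=384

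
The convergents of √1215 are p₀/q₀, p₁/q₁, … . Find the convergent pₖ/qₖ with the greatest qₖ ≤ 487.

16801/482

√1215 = [34; 1, 5, 1, 68, …] (period length 4).
Convergents:
  p_0/q_0 = 34/1
  p_1/q_1 = 35/1
  p_2/q_2 = 209/6
  p_3/q_3 = 244/7
  p_4/q_4 = 16801/482
  p_5/q_5 = 17045/489
q_4 = 482 ≤ 487 < 489 = q_5, so the answer is 16801/482.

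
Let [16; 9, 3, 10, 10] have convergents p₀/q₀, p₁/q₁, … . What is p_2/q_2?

Using pₖ = aₖpₖ₋₁ + pₖ₋₂, qₖ = aₖqₖ₋₁ + qₖ₋₂ (with p₋₁=1, p₋₂=0, q₋₁=0, q₋₂=1):
  k=0: a=16, p=16, q=1
  k=1: a=9, p=145, q=9
  k=2: a=3, p=451, q=28

451/28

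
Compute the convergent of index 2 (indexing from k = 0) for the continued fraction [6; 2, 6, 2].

Using pₖ = aₖpₖ₋₁ + pₖ₋₂, qₖ = aₖqₖ₋₁ + qₖ₋₂ (with p₋₁=1, p₋₂=0, q₋₁=0, q₋₂=1):
  k=0: a=6, p=6, q=1
  k=1: a=2, p=13, q=2
  k=2: a=6, p=84, q=13

84/13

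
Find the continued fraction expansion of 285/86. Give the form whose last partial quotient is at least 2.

285 = 3*86 + 27
86 = 3*27 + 5
27 = 5*5 + 2
5 = 2*2 + 1
2 = 2*1 + 0  (stop)
So 285/86 = [3; 3, 5, 2, 2].

[3; 3, 5, 2, 2]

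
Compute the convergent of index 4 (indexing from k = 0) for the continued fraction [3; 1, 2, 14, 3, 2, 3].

Using pₖ = aₖpₖ₋₁ + pₖ₋₂, qₖ = aₖqₖ₋₁ + qₖ₋₂ (with p₋₁=1, p₋₂=0, q₋₁=0, q₋₂=1):
  k=0: a=3, p=3, q=1
  k=1: a=1, p=4, q=1
  k=2: a=2, p=11, q=3
  k=3: a=14, p=158, q=43
  k=4: a=3, p=485, q=132

485/132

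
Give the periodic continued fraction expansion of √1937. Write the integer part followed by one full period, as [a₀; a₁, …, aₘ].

a₀ = ⌊√1937⌋ = 44.
With m₀=0, d₀=1 and mₖ₊₁ = dₖaₖ − mₖ, dₖ₊₁ = (n − mₖ₊₁²)/dₖ, aₖ₊₁ = ⌊(a₀+mₖ₊₁)/dₖ₊₁⌋:
  k=1: m=44, d=1, a=88
d=1 and a=2a₀=88 at k=1, so the next step gives (m, d) = (44, 1) again — its k=1 value — and the period has length 1.

[44; 88]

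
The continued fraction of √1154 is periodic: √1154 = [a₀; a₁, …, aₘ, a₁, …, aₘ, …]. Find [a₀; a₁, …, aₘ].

[33; 1, 32, 1, 66]

a₀ = ⌊√1154⌋ = 33.
With m₀=0, d₀=1 and mₖ₊₁ = dₖaₖ − mₖ, dₖ₊₁ = (n − mₖ₊₁²)/dₖ, aₖ₊₁ = ⌊(a₀+mₖ₊₁)/dₖ₊₁⌋:
  k=1: m=33, d=65, a=1
  k=2: m=32, d=2, a=32
  k=3: m=32, d=65, a=1
  k=4: m=33, d=1, a=66
d=1 and a=2a₀=66 at k=4, so the next step gives (m, d) = (33, 65) again — its k=1 value — and the period has length 4.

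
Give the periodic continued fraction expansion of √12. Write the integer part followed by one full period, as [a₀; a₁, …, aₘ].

a₀ = ⌊√12⌋ = 3.

[3; 2, 6]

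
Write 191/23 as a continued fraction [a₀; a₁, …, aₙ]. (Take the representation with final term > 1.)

[8; 3, 3, 2]

191 = 8·23 + 7
23 = 3·7 + 2
7 = 3·2 + 1
2 = 2·1 + 0  (stop)
So 191/23 = [8; 3, 3, 2].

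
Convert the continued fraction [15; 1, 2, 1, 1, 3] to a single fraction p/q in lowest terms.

Fold from the inside: start with 3/1.
  1 + 1/3 = 4/3
  1 + 3/4 = 7/4
  2 + 4/7 = 18/7
  1 + 7/18 = 25/18
  15 + 18/25 = 393/25

393/25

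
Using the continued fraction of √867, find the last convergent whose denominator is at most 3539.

70226/2385

√867 = [29; 2, 4, 29, 4, 2, 58, …] (period length 6).
Convergents:
  p_0/q_0 = 29/1
  p_1/q_1 = 59/2
  p_2/q_2 = 265/9
  p_3/q_3 = 7744/263
  p_4/q_4 = 31241/1061
  p_5/q_5 = 70226/2385
  p_6/q_6 = 4104349/139391
q_5 = 2385 ≤ 3539 < 139391 = q_6, so the answer is 70226/2385.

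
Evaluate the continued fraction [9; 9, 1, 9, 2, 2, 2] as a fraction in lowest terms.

11267/1238

Fold from the inside: start with 2/1.
  2 + 1/2 = 5/2
  2 + 2/5 = 12/5
  9 + 5/12 = 113/12
  1 + 12/113 = 125/113
  9 + 113/125 = 1238/125
  9 + 125/1238 = 11267/1238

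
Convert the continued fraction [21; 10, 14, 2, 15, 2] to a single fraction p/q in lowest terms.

Fold from the inside: start with 2/1.
  15 + 1/2 = 31/2
  2 + 2/31 = 64/31
  14 + 31/64 = 927/64
  10 + 64/927 = 9334/927
  21 + 927/9334 = 196941/9334

196941/9334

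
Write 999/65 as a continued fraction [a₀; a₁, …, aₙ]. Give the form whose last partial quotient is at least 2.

999 = 15·65 + 24
65 = 2·24 + 17
24 = 1·17 + 7
17 = 2·7 + 3
7 = 2·3 + 1
3 = 3·1 + 0  (stop)
So 999/65 = [15; 2, 1, 2, 2, 3].

[15; 2, 1, 2, 2, 3]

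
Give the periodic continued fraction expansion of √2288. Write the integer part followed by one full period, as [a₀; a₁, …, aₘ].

a₀ = ⌊√2288⌋ = 47.
With m₀=0, d₀=1 and mₖ₊₁ = dₖaₖ − mₖ, dₖ₊₁ = (n − mₖ₊₁²)/dₖ, aₖ₊₁ = ⌊(a₀+mₖ₊₁)/dₖ₊₁⌋:
  k=1: m=47, d=79, a=1
  k=2: m=32, d=16, a=4
  k=3: m=32, d=79, a=1
  k=4: m=47, d=1, a=94
d=1 and a=2a₀=94 at k=4, so the next step gives (m, d) = (47, 79) again — its k=1 value — and the period has length 4.

[47; 1, 4, 1, 94]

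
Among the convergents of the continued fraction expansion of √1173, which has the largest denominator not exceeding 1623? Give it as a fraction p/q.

√1173 = [34; 4, 68, …] (period length 2).
Convergents:
  p_0/q_0 = 34/1
  p_1/q_1 = 137/4
  p_2/q_2 = 9350/273
  p_3/q_3 = 37537/1096
  p_4/q_4 = 2561866/74801
q_3 = 1096 ≤ 1623 < 74801 = q_4, so the answer is 37537/1096.

37537/1096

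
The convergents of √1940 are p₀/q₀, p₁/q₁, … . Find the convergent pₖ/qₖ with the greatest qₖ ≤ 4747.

85316/1937

√1940 = [44; 22, 88, …] (period length 2).
Convergents:
  p_0/q_0 = 44/1
  p_1/q_1 = 969/22
  p_2/q_2 = 85316/1937
  p_3/q_3 = 1877921/42636
q_2 = 1937 ≤ 4747 < 42636 = q_3, so the answer is 85316/1937.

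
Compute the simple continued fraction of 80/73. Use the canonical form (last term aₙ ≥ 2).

[1; 10, 2, 3]

80 = 1·73 + 7
73 = 10·7 + 3
7 = 2·3 + 1
3 = 3·1 + 0  (stop)
So 80/73 = [1; 10, 2, 3].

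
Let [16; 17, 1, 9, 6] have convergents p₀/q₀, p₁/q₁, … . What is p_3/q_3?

2874/179

Using pₖ = aₖpₖ₋₁ + pₖ₋₂, qₖ = aₖqₖ₋₁ + qₖ₋₂ (with p₋₁=1, p₋₂=0, q₋₁=0, q₋₂=1):
  k=0: a=16, p=16, q=1
  k=1: a=17, p=273, q=17
  k=2: a=1, p=289, q=18
  k=3: a=9, p=2874, q=179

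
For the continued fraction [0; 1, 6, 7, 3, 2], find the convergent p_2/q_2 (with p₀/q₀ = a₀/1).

6/7

Using pₖ = aₖpₖ₋₁ + pₖ₋₂, qₖ = aₖqₖ₋₁ + qₖ₋₂ (with p₋₁=1, p₋₂=0, q₋₁=0, q₋₂=1):
  k=0: a=0, p=0, q=1
  k=1: a=1, p=1, q=1
  k=2: a=6, p=6, q=7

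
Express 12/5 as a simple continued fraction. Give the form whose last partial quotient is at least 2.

12 = 2*5 + 2
5 = 2*2 + 1
2 = 2*1 + 0  (stop)
So 12/5 = [2; 2, 2].

[2; 2, 2]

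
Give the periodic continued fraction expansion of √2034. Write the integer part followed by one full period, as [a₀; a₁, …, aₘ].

[45; 10, 90]

a₀ = ⌊√2034⌋ = 45.
With m₀=0, d₀=1 and mₖ₊₁ = dₖaₖ − mₖ, dₖ₊₁ = (n − mₖ₊₁²)/dₖ, aₖ₊₁ = ⌊(a₀+mₖ₊₁)/dₖ₊₁⌋:
  k=1: m=45, d=9, a=10
  k=2: m=45, d=1, a=90
d=1 and a=2a₀=90 at k=2, so the next step gives (m, d) = (45, 9) again — its k=1 value — and the period has length 2.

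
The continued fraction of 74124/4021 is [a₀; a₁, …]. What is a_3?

74124 = 18·4021 + 1746   →  a_0 = 18
4021 = 2·1746 + 529   →  a_1 = 2
1746 = 3·529 + 159   →  a_2 = 3
529 = 3·159 + 52   →  a_3 = 3

3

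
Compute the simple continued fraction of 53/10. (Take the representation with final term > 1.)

53 = 5*10 + 3
10 = 3*3 + 1
3 = 3*1 + 0  (stop)
So 53/10 = [5; 3, 3].

[5; 3, 3]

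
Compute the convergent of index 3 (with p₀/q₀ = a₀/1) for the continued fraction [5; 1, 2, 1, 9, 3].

23/4

Using pₖ = aₖpₖ₋₁ + pₖ₋₂, qₖ = aₖqₖ₋₁ + qₖ₋₂ (with p₋₁=1, p₋₂=0, q₋₁=0, q₋₂=1):
  k=0: a=5, p=5, q=1
  k=1: a=1, p=6, q=1
  k=2: a=2, p=17, q=3
  k=3: a=1, p=23, q=4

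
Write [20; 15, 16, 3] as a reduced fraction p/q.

Using pₖ = aₖpₖ₋₁ + pₖ₋₂ and qₖ = aₖqₖ₋₁ + qₖ₋₂:
  k=0: a=20, p=20, q=1
  k=1: a=15, p=301, q=15
  k=2: a=16, p=4836, q=241
  k=3: a=3, p=14809, q=738

14809/738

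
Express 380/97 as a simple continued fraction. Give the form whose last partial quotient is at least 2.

380 = 3·97 + 89
97 = 1·89 + 8
89 = 11·8 + 1
8 = 8·1 + 0  (stop)
So 380/97 = [3; 1, 11, 8].

[3; 1, 11, 8]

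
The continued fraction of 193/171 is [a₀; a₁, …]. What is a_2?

1

193 = 1·171 + 22   →  a_0 = 1
171 = 7·22 + 17   →  a_1 = 7
22 = 1·17 + 5   →  a_2 = 1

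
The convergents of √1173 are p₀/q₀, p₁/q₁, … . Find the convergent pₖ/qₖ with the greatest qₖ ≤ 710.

√1173 = [34; 4, 68, …] (period length 2).
Convergents:
  p_0/q_0 = 34/1
  p_1/q_1 = 137/4
  p_2/q_2 = 9350/273
  p_3/q_3 = 37537/1096
q_2 = 273 ≤ 710 < 1096 = q_3, so the answer is 9350/273.

9350/273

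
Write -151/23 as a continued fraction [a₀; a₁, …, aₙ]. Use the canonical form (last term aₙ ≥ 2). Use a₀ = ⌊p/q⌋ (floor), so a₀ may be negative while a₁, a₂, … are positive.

-151 = -7·23 + 10
23 = 2·10 + 3
10 = 3·3 + 1
3 = 3·1 + 0  (stop)
So -151/23 = [-7; 2, 3, 3].

[-7; 2, 3, 3]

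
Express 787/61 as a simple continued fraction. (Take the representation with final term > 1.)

[12; 1, 9, 6]

787 = 12×61 + 55
61 = 1×55 + 6
55 = 9×6 + 1
6 = 6×1 + 0  (stop)
So 787/61 = [12; 1, 9, 6].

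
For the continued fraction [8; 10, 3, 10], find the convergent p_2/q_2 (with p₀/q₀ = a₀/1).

Using pₖ = aₖpₖ₋₁ + pₖ₋₂, qₖ = aₖqₖ₋₁ + qₖ₋₂ (with p₋₁=1, p₋₂=0, q₋₁=0, q₋₂=1):
  k=0: a=8, p=8, q=1
  k=1: a=10, p=81, q=10
  k=2: a=3, p=251, q=31

251/31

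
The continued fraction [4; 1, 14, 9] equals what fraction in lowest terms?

Fold from the inside: start with 9/1.
  14 + 1/9 = 127/9
  1 + 9/127 = 136/127
  4 + 127/136 = 671/136

671/136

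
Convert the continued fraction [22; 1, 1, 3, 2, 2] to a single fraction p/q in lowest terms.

880/39

Fold from the inside: start with 2/1.
  2 + 1/2 = 5/2
  3 + 2/5 = 17/5
  1 + 5/17 = 22/17
  1 + 17/22 = 39/22
  22 + 22/39 = 880/39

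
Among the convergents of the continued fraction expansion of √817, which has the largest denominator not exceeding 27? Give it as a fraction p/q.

√817 = [28; 1, 1, 2, 1, 1, 56, …] (period length 6).
Convergents:
  p_0/q_0 = 28/1
  p_1/q_1 = 29/1
  p_2/q_2 = 57/2
  p_3/q_3 = 143/5
  p_4/q_4 = 200/7
  p_5/q_5 = 343/12
  p_6/q_6 = 19408/679
q_5 = 12 ≤ 27 < 679 = q_6, so the answer is 343/12.

343/12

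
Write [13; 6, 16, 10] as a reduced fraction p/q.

12849/976

Using pₖ = aₖpₖ₋₁ + pₖ₋₂ and qₖ = aₖqₖ₋₁ + qₖ₋₂:
  k=0: a=13, p=13, q=1
  k=1: a=6, p=79, q=6
  k=2: a=16, p=1277, q=97
  k=3: a=10, p=12849, q=976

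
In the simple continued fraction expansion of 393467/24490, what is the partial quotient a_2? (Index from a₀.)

19

393467 = 16·24490 + 1627   →  a_0 = 16
24490 = 15·1627 + 85   →  a_1 = 15
1627 = 19·85 + 12   →  a_2 = 19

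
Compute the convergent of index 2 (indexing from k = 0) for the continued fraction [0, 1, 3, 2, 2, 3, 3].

Using pₖ = aₖpₖ₋₁ + pₖ₋₂, qₖ = aₖqₖ₋₁ + qₖ₋₂ (with p₋₁=1, p₋₂=0, q₋₁=0, q₋₂=1):
  k=0: a=0, p=0, q=1
  k=1: a=1, p=1, q=1
  k=2: a=3, p=3, q=4

3/4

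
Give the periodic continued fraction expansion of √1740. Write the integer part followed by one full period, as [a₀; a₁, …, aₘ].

a₀ = ⌊√1740⌋ = 41.
With m₀=0, d₀=1 and mₖ₊₁ = dₖaₖ − mₖ, dₖ₊₁ = (n − mₖ₊₁²)/dₖ, aₖ₊₁ = ⌊(a₀+mₖ₊₁)/dₖ₊₁⌋:
  k=1: m=41, d=59, a=1
  k=2: m=18, d=24, a=2
  k=3: m=30, d=35, a=2
  k=4: m=40, d=4, a=20
  k=5: m=40, d=35, a=2
  k=6: m=30, d=24, a=2
  k=7: m=18, d=59, a=1
  k=8: m=41, d=1, a=82
d=1 and a=2a₀=82 at k=8, so the next step gives (m, d) = (41, 59) again — its k=1 value — and the period has length 8.

[41; 1, 2, 2, 20, 2, 2, 1, 82]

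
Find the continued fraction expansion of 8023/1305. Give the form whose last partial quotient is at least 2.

8023 = 6·1305 + 193
1305 = 6·193 + 147
193 = 1·147 + 46
147 = 3·46 + 9
46 = 5·9 + 1
9 = 9·1 + 0  (stop)
So 8023/1305 = [6; 6, 1, 3, 5, 9].

[6; 6, 1, 3, 5, 9]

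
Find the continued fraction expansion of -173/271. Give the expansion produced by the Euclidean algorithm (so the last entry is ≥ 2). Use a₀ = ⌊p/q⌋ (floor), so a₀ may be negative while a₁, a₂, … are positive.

-173 = -1*271 + 98
271 = 2*98 + 75
98 = 1*75 + 23
75 = 3*23 + 6
23 = 3*6 + 5
6 = 1*5 + 1
5 = 5*1 + 0  (stop)
So -173/271 = [-1; 2, 1, 3, 3, 1, 5].

[-1; 2, 1, 3, 3, 1, 5]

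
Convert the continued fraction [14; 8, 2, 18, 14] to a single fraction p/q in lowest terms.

62302/4413

Fold from the inside: start with 14/1.
  18 + 1/14 = 253/14
  2 + 14/253 = 520/253
  8 + 253/520 = 4413/520
  14 + 520/4413 = 62302/4413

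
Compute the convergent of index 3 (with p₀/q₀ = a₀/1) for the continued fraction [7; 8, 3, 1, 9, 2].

Using pₖ = aₖpₖ₋₁ + pₖ₋₂, qₖ = aₖqₖ₋₁ + qₖ₋₂ (with p₋₁=1, p₋₂=0, q₋₁=0, q₋₂=1):
  k=0: a=7, p=7, q=1
  k=1: a=8, p=57, q=8
  k=2: a=3, p=178, q=25
  k=3: a=1, p=235, q=33

235/33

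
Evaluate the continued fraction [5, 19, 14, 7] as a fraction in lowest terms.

9539/1888

Fold from the inside: start with 7/1.
  14 + 1/7 = 99/7
  19 + 7/99 = 1888/99
  5 + 99/1888 = 9539/1888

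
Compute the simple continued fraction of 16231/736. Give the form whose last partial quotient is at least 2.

[22; 18, 1, 6, 1, 4]

16231 = 22·736 + 39
736 = 18·39 + 34
39 = 1·34 + 5
34 = 6·5 + 4
5 = 1·4 + 1
4 = 4·1 + 0  (stop)
So 16231/736 = [22; 18, 1, 6, 1, 4].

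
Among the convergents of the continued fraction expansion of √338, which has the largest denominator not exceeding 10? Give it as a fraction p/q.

92/5

√338 = [18; 2, 1, 1, 2, 36, …] (period length 5).
Convergents:
  p_0/q_0 = 18/1
  p_1/q_1 = 37/2
  p_2/q_2 = 55/3
  p_3/q_3 = 92/5
  p_4/q_4 = 239/13
q_3 = 5 ≤ 10 < 13 = q_4, so the answer is 92/5.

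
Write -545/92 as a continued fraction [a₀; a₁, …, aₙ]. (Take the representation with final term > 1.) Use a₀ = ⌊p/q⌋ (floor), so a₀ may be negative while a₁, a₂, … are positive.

-545 = -6*92 + 7
92 = 13*7 + 1
7 = 7*1 + 0  (stop)
So -545/92 = [-6; 13, 7].

[-6; 13, 7]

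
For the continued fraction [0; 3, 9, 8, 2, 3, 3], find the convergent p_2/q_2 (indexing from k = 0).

9/28

Using pₖ = aₖpₖ₋₁ + pₖ₋₂, qₖ = aₖqₖ₋₁ + qₖ₋₂ (with p₋₁=1, p₋₂=0, q₋₁=0, q₋₂=1):
  k=0: a=0, p=0, q=1
  k=1: a=3, p=1, q=3
  k=2: a=9, p=9, q=28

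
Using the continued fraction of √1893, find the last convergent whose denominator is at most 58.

√1893 = [43; 1, 1, 28, 1, 1, 86, …] (period length 6).
Convergents:
  p_0/q_0 = 43/1
  p_1/q_1 = 44/1
  p_2/q_2 = 87/2
  p_3/q_3 = 2480/57
  p_4/q_4 = 2567/59
q_3 = 57 ≤ 58 < 59 = q_4, so the answer is 2480/57.

2480/57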